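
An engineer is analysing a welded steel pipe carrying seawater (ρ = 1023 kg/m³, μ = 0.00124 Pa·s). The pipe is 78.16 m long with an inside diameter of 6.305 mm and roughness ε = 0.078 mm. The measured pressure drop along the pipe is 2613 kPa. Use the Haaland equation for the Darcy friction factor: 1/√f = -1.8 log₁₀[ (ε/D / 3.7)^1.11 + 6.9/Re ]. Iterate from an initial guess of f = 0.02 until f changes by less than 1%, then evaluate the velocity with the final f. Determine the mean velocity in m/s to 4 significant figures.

Rearranging Darcy-Weisbach: V = √(2·ΔP·D/(f·L·ρ)). With ε/D = 7.8e-05/0.006305 = 0.0124, iterate starting from f = 0.02:
  f = 0.02 → V = √(2·2.613e+06·0.006305/(0.02·78.16·1023)) = 4.539 m/s; Re = ρVD/μ = 2.361e+04; f → 0.0429
  f = 0.0429 → V = 3.099 m/s; Re = 1.612e+04; f → 0.04379
  f = 0.04379 → V = 3.068 m/s; Re = 1.596e+04; f → 0.04382
Converged (Δf/f < 1%). With the final f = 0.04382: V = √(2·2.613e+06·0.006305/(0.04382·78.16·1023)) = 3.067 m/s.

V ≈ 3.067 m/s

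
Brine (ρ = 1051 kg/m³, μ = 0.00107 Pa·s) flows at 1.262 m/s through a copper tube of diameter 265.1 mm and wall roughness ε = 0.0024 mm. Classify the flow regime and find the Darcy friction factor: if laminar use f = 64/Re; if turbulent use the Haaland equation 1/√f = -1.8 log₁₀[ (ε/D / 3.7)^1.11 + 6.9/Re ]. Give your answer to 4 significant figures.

Re = ρVD/μ = 1051·1.262·0.2651/0.00107 = 3.286e+05.
Re > 4000 → turbulent. ε/D = 2.4e-06/0.2651 = 9.05e-06; Haaland: 1/√f = -1.8 log₁₀[5.91e-07 + 2.1e-05] = 8.398, so f = 0.01418.

f ≈ 0.01418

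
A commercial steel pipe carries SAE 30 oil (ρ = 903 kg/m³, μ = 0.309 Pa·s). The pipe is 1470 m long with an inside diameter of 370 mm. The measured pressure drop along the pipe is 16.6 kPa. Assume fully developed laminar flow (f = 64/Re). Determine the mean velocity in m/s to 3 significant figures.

For laminar flow, f = 64/Re with Re = ρVD/μ, so Darcy-Weisbach reduces to ΔP = 32μLV/D². Solving for V: V = ΔP·D²/(32μL) = 1.66e+04·(0.37)²/(32·0.309·1470) = 0.1563 m/s.
Check: Re = ρVD/μ = 903·0.1563·0.37/0.309 = 169.1 < 2300, so the laminar assumption holds.

V ≈ 0.156 m/s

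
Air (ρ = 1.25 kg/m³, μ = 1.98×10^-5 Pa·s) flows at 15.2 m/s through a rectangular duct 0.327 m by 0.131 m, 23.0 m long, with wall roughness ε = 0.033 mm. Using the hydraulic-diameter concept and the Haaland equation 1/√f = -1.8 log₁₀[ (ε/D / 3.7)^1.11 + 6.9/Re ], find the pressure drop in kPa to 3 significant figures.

Hydraulic diameter D_h = 4A/P = 4·(0.327·0.131)/(2·(0.327+0.131)) = 0.1713/0.916 = 0.1871 m.
Re = ρVD_h/μ = 1.25·15.2·0.1871/1.98e-05 = 1.795e+05.
ε/D_h = 3.3e-05/0.1871 = 0.000176; Haaland gives 1/√f = -1.8 log₁₀[1.6e-05+3.84e-05] = 7.676, so f = 0.01697.
ΔP = f(L/D_h)(ρV²/2) = 0.01697·23/0.1871·144.4 = 301.3 Pa.
ΔP = 0.301 kPa.

ΔP ≈ 0.301 kPa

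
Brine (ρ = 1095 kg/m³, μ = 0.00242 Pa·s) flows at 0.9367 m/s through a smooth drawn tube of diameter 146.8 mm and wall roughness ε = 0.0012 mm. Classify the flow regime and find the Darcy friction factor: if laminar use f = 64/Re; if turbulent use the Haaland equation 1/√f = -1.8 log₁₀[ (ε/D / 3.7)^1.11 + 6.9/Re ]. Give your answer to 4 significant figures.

Re = ρVD/μ = 1095·0.9367·0.1468/0.00242 = 6.222e+04.
Re > 4000 → turbulent. ε/D = 1.2e-06/0.1468 = 8.17e-06; Haaland: 1/√f = -1.8 log₁₀[5.27e-07 + 0.000111] = 7.115, so f = 0.01975.

f ≈ 0.01975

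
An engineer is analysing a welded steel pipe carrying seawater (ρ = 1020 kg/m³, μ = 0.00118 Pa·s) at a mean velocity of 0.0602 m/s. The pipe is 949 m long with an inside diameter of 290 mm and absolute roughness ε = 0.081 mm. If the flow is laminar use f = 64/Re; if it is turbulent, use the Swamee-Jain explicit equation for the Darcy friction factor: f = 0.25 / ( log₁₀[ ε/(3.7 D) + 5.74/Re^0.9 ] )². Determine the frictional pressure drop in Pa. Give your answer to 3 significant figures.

Reynolds number Re = ρVD/μ = 1020 · 0.0602 · 0.29 / 0.00118 = 1.509e+04.
Re > 4000 → turbulent. Relative roughness ε/D = 8.1e-05/0.29 = 0.000279. Swamee-Jain: f = 0.25/(log₁₀[0.000279/3.7 + 5.74/1.509e+04^0.9])² = 0.25/(log₁₀[7.55e-05 + 0.000996])² = 0.25/(-2.97)² = 0.02834.
Darcy-Weisbach: ΔP = f(L/D)(ρV²/2) = 0.02834·(949/0.29)·(1020·0.0602²/2) = 0.02834·3272·1.848 = 171.4 Pa.

ΔP ≈ 171 Pa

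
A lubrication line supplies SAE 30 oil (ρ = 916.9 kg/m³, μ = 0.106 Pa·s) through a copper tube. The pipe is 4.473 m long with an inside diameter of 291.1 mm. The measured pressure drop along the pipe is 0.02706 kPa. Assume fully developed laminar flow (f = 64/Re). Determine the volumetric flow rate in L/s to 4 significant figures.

Q ≈ 10.06 L/s

For laminar flow, f = 64/Re with Re = ρVD/μ, so Darcy-Weisbach reduces to ΔP = 32μLV/D². Solving for V: V = ΔP·D²/(32μL) = 27.06·(0.2911)²/(32·0.106·4.473) = 0.1511 m/s.
Check: Re = ρVD/μ = 916.9·0.1511·0.2911/0.106 = 380.6 < 2300, so the laminar assumption holds.
Q = V·A = 0.1511·(π/4·0.2911²) = 0.01006 m³/s = 10.06 L/s.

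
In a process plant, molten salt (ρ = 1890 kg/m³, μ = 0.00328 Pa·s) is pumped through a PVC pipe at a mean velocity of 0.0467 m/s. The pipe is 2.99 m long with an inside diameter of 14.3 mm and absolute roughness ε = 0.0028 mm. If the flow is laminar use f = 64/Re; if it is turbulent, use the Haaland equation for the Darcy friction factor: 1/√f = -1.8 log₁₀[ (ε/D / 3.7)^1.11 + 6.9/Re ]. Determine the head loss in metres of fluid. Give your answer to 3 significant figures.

Reynolds number Re = ρVD/μ = 1890 · 0.0467 · 0.0143 / 0.00328 = 384.8.
Re < 2300 → laminar flow, so f = 64/Re = 64/384.8 = 0.1663 (the turbulent correlation is not needed).
Darcy-Weisbach: ΔP = f(L/D)(ρV²/2) = 0.1663·(2.99/0.0143)·(1890·0.0467²/2) = 0.1663·209.1·2.061 = 71.67 Pa.
Head loss h_f = ΔP/(ρg) = 71.67/(1890·9.81) = 0.00387 m.

h_f ≈ 0.00387 m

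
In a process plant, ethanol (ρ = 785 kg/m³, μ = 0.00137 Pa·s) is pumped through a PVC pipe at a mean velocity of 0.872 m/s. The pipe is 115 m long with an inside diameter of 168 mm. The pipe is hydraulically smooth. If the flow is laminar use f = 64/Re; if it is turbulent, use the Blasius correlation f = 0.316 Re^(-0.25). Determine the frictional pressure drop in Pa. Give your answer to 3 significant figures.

Reynolds number Re = ρVD/μ = 785 · 0.872 · 0.168 / 0.00137 = 8.394e+04.
Re > 4000 → turbulent. Smooth-pipe (Blasius): f = 0.316 Re^(-0.25) = 0.316/(8.394e+04)^0.25 = 0.01856.
Darcy-Weisbach: ΔP = f(L/D)(ρV²/2) = 0.01856·(115/0.168)·(785·0.872²/2) = 0.01856·684.5·298.5 = 3793 Pa.

ΔP ≈ 3790 Pa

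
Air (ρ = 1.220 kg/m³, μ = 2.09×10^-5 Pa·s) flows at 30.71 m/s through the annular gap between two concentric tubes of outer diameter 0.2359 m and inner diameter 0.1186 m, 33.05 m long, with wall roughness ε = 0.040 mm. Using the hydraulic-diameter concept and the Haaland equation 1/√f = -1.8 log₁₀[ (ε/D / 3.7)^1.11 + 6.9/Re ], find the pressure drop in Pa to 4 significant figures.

ΔP ≈ 2862 Pa

Hydraulic diameter D_h = 4A/P = D_o - D_i = 0.2359 - 0.1186 = 0.1173 m.
Re = ρVD_h/μ = 1.22·30.71·0.1173/2.09e-05 = 2.103e+05.
ε/D_h = 4e-05/0.1173 = 0.000341; Haaland gives 1/√f = -1.8 log₁₀[3.32e-05+3.28e-05] = 7.525, so f = 0.01766.
ΔP = f(L/D_h)(ρV²/2) = 0.01766·33.05/0.1173·575.3 = 2862 Pa.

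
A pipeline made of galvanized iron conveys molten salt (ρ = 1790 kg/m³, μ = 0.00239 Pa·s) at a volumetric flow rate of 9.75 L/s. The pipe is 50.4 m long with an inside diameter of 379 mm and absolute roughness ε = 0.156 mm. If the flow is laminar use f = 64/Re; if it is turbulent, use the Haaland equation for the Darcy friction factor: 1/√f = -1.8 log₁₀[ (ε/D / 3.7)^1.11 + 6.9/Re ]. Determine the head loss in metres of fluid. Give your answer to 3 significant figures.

Q = 9.75 L/s = 9.75/1000 = 0.00975 m³/s.
Cross-sectional area A = πD²/4 = π(0.379)²/4 = 0.1128 m²; mean velocity V = Q/A = 0.00975/0.1128 = 0.08642 m/s.
Reynolds number Re = ρVD/μ = 1790 · 0.08642 · 0.379 / 0.00239 = 2.453e+04.
Re > 4000 → turbulent. Relative roughness ε/D = 0.000156/0.379 = 0.000412. Haaland: 1/√f = -1.8 log₁₀[(0.000412/3.7)^1.11 + 6.9/2.453e+04] = -1.8 log₁₀[4.09e-05 + 0.000281] = 6.286, so f = 0.02531.
Darcy-Weisbach: ΔP = f(L/D)(ρV²/2) = 0.02531·(50.4/0.379)·(1790·0.08642²/2) = 0.02531·133·6.685 = 22.5 Pa.
Head loss h_f = ΔP/(ρg) = 22.5/(1790·9.81) = 0.00128 m.

h_f ≈ 0.00128 m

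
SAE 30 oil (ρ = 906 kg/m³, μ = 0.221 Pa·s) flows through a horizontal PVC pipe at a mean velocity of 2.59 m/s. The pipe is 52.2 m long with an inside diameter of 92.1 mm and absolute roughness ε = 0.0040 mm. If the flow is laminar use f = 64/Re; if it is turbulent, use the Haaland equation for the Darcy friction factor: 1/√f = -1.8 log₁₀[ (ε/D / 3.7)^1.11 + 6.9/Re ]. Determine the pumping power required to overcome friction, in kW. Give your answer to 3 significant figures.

Reynolds number Re = ρVD/μ = 906 · 2.59 · 0.0921 / 0.221 = 977.9.
Re < 2300 → laminar flow, so f = 64/Re = 64/977.9 = 0.06545 (the turbulent correlation is not needed).
Darcy-Weisbach: ΔP = f(L/D)(ρV²/2) = 0.06545·(52.2/0.0921)·(906·2.59²/2) = 0.06545·566.8·3039 = 1.127e+05 Pa.
Q = V·A = 2.59·0.006662 = 0.01725 m³/s.
Pumping power P = QΔP = 0.01725·1.127e+05 = 1945 W = 1.94 kW.

P ≈ 1.94 kW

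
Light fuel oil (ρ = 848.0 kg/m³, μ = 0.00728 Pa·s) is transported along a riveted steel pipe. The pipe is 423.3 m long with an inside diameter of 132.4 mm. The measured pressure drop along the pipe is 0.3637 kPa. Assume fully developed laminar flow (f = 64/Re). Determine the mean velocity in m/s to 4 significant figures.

For laminar flow, f = 64/Re with Re = ρVD/μ, so Darcy-Weisbach reduces to ΔP = 32μLV/D². Solving for V: V = ΔP·D²/(32μL) = 363.7·(0.1324)²/(32·0.00728·423.3) = 0.06465 m/s.
Check: Re = ρVD/μ = 848·0.06465·0.1324/0.00728 = 997.1 < 2300, so the laminar assumption holds.

V ≈ 0.06465 m/s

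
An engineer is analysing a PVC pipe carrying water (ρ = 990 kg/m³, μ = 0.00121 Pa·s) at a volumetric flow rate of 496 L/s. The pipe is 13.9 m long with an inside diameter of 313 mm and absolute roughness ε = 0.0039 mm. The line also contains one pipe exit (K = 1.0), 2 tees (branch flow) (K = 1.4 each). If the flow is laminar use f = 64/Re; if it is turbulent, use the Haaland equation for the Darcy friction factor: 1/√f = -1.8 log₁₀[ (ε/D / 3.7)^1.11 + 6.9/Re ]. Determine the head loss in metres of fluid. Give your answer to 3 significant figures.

h_f ≈ 9.08 m

Q = 496 L/s = 496/1000 = 0.496 m³/s.
Cross-sectional area A = πD²/4 = π(0.313)²/4 = 0.07694 m²; mean velocity V = Q/A = 0.496/0.07694 = 6.446 m/s.
Reynolds number Re = ρVD/μ = 990 · 6.446 · 0.313 / 0.00121 = 1.651e+06.
Re > 4000 → turbulent. Relative roughness ε/D = 3.9e-06/0.313 = 1.25e-05. Haaland: 1/√f = -1.8 log₁₀[(1.25e-05/3.7)^1.11 + 6.9/1.651e+06] = -1.8 log₁₀[8.42e-07 + 4.18e-06] = 9.538, so f = 0.01099.
Total minor-loss coefficient ΣK = 1·1 + 2·1.4 = 3.8.
ΔP = [f·L/D + ΣK]·(ρV²/2) = [0.01099·13.9/0.313 + 3.8]·(990·6.446²/2) = [0.4881 + 3.8]·2.057e+04 = 8.82e+04 Pa.
Head loss h_f = ΔP/(ρg) = 8.82e+04/(990·9.81) = 9.08 m.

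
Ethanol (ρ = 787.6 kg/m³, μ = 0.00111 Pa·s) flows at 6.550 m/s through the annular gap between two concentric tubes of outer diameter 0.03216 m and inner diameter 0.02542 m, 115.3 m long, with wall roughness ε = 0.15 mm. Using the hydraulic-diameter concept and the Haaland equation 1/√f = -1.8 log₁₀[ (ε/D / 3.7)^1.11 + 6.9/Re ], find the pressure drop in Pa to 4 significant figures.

Hydraulic diameter D_h = 4A/P = D_o - D_i = 0.03216 - 0.02542 = 0.00674 m.
Re = ρVD_h/μ = 787.6·6.55·0.00674/0.00111 = 3.132e+04.
ε/D_h = 0.00015/0.00674 = 0.0223; Haaland gives 1/√f = -1.8 log₁₀[0.00343+0.00022] = 4.388, so f = 0.05193.
ΔP = f(L/D_h)(ρV²/2) = 0.05193·115.3/0.00674·1.69e+04 = 1.501e+07 Pa.

ΔP ≈ 1.501×10^7 Pa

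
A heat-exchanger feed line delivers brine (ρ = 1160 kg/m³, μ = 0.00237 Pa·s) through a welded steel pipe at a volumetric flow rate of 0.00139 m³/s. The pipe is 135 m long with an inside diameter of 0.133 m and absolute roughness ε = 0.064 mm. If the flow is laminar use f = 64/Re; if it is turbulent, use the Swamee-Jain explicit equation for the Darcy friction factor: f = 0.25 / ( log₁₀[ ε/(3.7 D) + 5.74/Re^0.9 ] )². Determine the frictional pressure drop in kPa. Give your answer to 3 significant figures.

ΔP ≈ 0.210 kPa

Cross-sectional area A = πD²/4 = π(0.133)²/4 = 0.01389 m²; mean velocity V = Q/A = 0.00139/0.01389 = 0.1001 m/s.
Reynolds number Re = ρVD/μ = 1160 · 0.1001 · 0.133 / 0.00237 = 6513.
Re > 4000 → turbulent. Relative roughness ε/D = 6.4e-05/0.133 = 0.000481. Swamee-Jain: f = 0.25/(log₁₀[0.000481/3.7 + 5.74/6513^0.9])² = 0.25/(log₁₀[0.00013 + 0.00212])² = 0.25/(-2.648)² = 0.03566.
Darcy-Weisbach: ΔP = f(L/D)(ρV²/2) = 0.03566·(135/0.133)·(1160·0.1001²/2) = 0.03566·1015·5.806 = 210.2 Pa.
ΔP = 210.2 Pa = 0.210 kPa.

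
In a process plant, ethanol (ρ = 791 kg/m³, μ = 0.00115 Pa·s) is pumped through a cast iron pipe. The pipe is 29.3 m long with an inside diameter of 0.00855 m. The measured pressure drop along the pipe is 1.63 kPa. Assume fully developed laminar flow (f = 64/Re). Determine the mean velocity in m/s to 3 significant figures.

For laminar flow, f = 64/Re with Re = ρVD/μ, so Darcy-Weisbach reduces to ΔP = 32μLV/D². Solving for V: V = ΔP·D²/(32μL) = 1630·(0.00855)²/(32·0.00115·29.3) = 0.1105 m/s.
Check: Re = ρVD/μ = 791·0.1105·0.00855/0.00115 = 649.9 < 2300, so the laminar assumption holds.

V ≈ 0.111 m/s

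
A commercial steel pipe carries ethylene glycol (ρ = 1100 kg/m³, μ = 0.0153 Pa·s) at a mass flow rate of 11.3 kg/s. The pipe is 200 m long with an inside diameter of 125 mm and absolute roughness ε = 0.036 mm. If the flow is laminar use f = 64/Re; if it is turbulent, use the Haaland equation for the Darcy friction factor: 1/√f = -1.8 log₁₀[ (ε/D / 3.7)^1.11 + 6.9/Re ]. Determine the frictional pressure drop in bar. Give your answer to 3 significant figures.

ΔP ≈ 0.208 bar

A = πD²/4 = π(0.125)²/4 = 0.01227 m²; mean velocity V = ṁ/(ρA) = 11.3/(1100 · 0.01227) = 0.8371 m/s.
Reynolds number Re = ρVD/μ = 1100 · 0.8371 · 0.125 / 0.0153 = 7523.
Re > 4000 → turbulent. Relative roughness ε/D = 3.6e-05/0.125 = 0.000288. Haaland: 1/√f = -1.8 log₁₀[(0.000288/3.7)^1.11 + 6.9/7523] = -1.8 log₁₀[2.75e-05 + 0.000917] = 5.444, so f = 0.03374.
Darcy-Weisbach: ΔP = f(L/D)(ρV²/2) = 0.03374·(200/0.125)·(1100·0.8371²/2) = 0.03374·1600·385.4 = 2.08e+04 Pa.
ΔP = 2.08e+04 Pa = 0.208 bar.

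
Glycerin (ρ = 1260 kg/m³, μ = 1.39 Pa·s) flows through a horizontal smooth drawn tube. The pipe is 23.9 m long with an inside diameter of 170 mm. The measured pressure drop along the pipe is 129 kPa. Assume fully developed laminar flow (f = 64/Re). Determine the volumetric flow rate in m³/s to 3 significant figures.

Q ≈ 0.0796 m³/s

For laminar flow, f = 64/Re with Re = ρVD/μ, so Darcy-Weisbach reduces to ΔP = 32μLV/D². Solving for V: V = ΔP·D²/(32μL) = 1.29e+05·(0.17)²/(32·1.39·23.9) = 3.507 m/s.
Check: Re = ρVD/μ = 1260·3.507·0.17/1.39 = 540.4 < 2300, so the laminar assumption holds.
Q = V·A = 3.507·(π/4·0.17²) = 0.0796 m³/s = 0.0796 m³/s.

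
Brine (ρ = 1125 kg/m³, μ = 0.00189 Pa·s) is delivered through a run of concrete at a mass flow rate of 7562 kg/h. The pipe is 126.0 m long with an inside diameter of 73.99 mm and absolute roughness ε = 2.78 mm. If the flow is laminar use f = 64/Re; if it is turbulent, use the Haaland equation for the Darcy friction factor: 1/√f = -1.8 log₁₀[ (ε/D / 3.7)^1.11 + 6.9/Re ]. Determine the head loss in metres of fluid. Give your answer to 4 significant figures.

h_f ≈ 1.055 m

ṁ = 7562 kg/h = 7562/3600 = 2.101 kg/s.
A = πD²/4 = π(0.07399)²/4 = 0.0043 m²; mean velocity V = ṁ/(ρA) = 2.101/(1125 · 0.0043) = 0.4343 m/s.
Reynolds number Re = ρVD/μ = 1125 · 0.4343 · 0.07399 / 0.00189 = 1.913e+04.
Re > 4000 → turbulent. Relative roughness ε/D = 0.00278/0.07399 = 0.0376. Haaland: 1/√f = -1.8 log₁₀[(0.0376/3.7)^1.11 + 6.9/1.913e+04] = -1.8 log₁₀[0.00613 + 0.000361] = 3.938, so f = 0.06448.
Darcy-Weisbach: ΔP = f(L/D)(ρV²/2) = 0.06448·(126/0.07399)·(1125·0.4343²/2) = 0.06448·1703·106.1 = 1.165e+04 Pa.
Head loss h_f = ΔP/(ρg) = 1.165e+04/(1125·9.81) = 1.055 m.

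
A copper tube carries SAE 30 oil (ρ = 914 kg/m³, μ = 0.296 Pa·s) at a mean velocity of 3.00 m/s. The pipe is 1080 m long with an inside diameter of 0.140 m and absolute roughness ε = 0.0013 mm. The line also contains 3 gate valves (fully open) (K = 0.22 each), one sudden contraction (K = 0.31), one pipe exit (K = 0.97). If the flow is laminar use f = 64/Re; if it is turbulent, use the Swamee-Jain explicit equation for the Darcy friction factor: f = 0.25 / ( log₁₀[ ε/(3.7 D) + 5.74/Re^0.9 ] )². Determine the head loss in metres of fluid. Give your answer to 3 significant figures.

h_f ≈ 176 m

Reynolds number Re = ρVD/μ = 914 · 3 · 0.14 / 0.296 = 1297.
Re < 2300 → laminar flow, so f = 64/Re = 64/1297 = 0.04935 (the turbulent correlation is not needed).
Total minor-loss coefficient ΣK = 3·0.22 + 1·0.31 + 1·0.97 = 1.94.
ΔP = [f·L/D + ΣK]·(ρV²/2) = [0.04935·1080/0.14 + 1.94]·(914·3²/2) = [380.7 + 1.94]·4113 = 1.574e+06 Pa.
Head loss h_f = ΔP/(ρg) = 1.574e+06/(914·9.81) = 176 m.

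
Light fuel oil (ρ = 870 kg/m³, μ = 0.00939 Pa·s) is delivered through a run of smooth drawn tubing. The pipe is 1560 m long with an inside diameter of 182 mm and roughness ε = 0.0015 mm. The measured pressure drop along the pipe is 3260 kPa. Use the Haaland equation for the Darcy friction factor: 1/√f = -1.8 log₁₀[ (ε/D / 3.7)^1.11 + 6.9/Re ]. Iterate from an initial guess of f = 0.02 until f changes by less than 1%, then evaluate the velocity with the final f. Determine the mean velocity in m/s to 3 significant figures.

V ≈ 7.13 m/s

Rearranging Darcy-Weisbach: V = √(2·ΔP·D/(f·L·ρ)). With ε/D = 1.5e-06/0.182 = 8.24e-06, iterate starting from f = 0.02:
  f = 0.02 → V = √(2·3.26e+06·0.182/(0.02·1560·870)) = 6.612 m/s; Re = ρVD/μ = 1.115e+05; f → 0.01746
  f = 0.01746 → V = 7.077 m/s; Re = 1.193e+05; f → 0.01722
  f = 0.01722 → V = 7.126 m/s; Re = 1.202e+05; f → 0.01719
Converged (Δf/f < 1%). With the final f = 0.01719: V = √(2·3.26e+06·0.182/(0.01719·1560·870)) = 7.131 m/s.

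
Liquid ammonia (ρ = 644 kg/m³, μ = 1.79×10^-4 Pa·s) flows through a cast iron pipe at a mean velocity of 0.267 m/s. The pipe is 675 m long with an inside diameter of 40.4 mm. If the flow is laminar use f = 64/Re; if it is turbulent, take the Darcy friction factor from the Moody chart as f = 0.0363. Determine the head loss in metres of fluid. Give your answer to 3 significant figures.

Reynolds number Re = ρVD/μ = 644 · 0.267 · 0.0404 / 0.000179 = 3.881e+04.
Re > 4000 → turbulent; use the Moody-chart value f = 0.0363.
Darcy-Weisbach: ΔP = f(L/D)(ρV²/2) = 0.0363·(675/0.0404)·(644·0.267²/2) = 0.0363·1.671e+04·22.96 = 1.392e+04 Pa.
Head loss h_f = ΔP/(ρg) = 1.392e+04/(644·9.81) = 2.20 m.

h_f ≈ 2.20 m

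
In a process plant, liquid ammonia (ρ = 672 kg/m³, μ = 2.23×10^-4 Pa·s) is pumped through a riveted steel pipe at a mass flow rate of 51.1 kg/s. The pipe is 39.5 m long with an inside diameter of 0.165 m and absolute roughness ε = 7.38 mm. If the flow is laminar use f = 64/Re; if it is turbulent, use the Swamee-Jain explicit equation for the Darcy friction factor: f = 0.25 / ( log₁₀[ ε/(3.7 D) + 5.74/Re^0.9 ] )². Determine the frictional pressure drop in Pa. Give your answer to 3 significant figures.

ΔP ≈ 69200 Pa

A = πD²/4 = π(0.165)²/4 = 0.02138 m²; mean velocity V = ṁ/(ρA) = 51.1/(672 · 0.02138) = 3.556 m/s.
Reynolds number Re = ρVD/μ = 672 · 3.556 · 0.165 / 0.000223 = 1.768e+06.
Re > 4000 → turbulent. Relative roughness ε/D = 0.00738/0.165 = 0.0447. Swamee-Jain: f = 0.25/(log₁₀[0.0447/3.7 + 5.74/1.768e+06^0.9])² = 0.25/(log₁₀[0.0121 + 1.37e-05])² = 0.25/(-1.917)² = 0.06802.
Darcy-Weisbach: ΔP = f(L/D)(ρV²/2) = 0.06802·(39.5/0.165)·(672·3.556²/2) = 0.06802·239.4·4249 = 6.919e+04 Pa.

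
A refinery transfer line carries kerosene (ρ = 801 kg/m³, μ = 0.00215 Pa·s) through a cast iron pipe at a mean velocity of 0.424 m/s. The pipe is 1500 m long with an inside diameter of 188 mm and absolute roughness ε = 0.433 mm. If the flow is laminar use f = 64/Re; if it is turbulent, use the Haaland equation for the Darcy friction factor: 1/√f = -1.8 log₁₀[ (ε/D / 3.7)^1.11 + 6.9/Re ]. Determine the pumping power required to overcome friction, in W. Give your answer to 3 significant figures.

P ≈ 192 W

Reynolds number Re = ρVD/μ = 801 · 0.424 · 0.188 / 0.00215 = 2.97e+04.
Re > 4000 → turbulent. Relative roughness ε/D = 0.000433/0.188 = 0.0023. Haaland: 1/√f = -1.8 log₁₀[(0.0023/3.7)^1.11 + 6.9/2.97e+04] = -1.8 log₁₀[0.000276 + 0.000232] = 5.928, so f = 0.02845.
Darcy-Weisbach: ΔP = f(L/D)(ρV²/2) = 0.02845·(1500/0.188)·(801·0.424²/2) = 0.02845·7979·72 = 1.635e+04 Pa.
Q = V·A = 0.424·0.02776 = 0.01177 m³/s.
Pumping power P = QΔP = 0.01177·1.635e+04 = 192.4 W = 192 W.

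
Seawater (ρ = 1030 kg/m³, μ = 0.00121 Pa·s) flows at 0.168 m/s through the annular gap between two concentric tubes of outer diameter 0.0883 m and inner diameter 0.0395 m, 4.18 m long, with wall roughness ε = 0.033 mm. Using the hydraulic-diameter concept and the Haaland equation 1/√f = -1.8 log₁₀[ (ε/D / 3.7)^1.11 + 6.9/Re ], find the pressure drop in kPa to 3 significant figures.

ΔP ≈ 0.0434 kPa

Hydraulic diameter D_h = 4A/P = D_o - D_i = 0.0883 - 0.0395 = 0.0488 m.
Re = ρVD_h/μ = 1030·0.168·0.0488/0.00121 = 6979.
ε/D_h = 3.3e-05/0.0488 = 0.000676; Haaland gives 1/√f = -1.8 log₁₀[7.09e-05+0.000989] = 5.355, so f = 0.03488.
ΔP = f(L/D_h)(ρV²/2) = 0.03488·4.18/0.0488·14.54 = 43.42 Pa.
ΔP = 0.0434 kPa.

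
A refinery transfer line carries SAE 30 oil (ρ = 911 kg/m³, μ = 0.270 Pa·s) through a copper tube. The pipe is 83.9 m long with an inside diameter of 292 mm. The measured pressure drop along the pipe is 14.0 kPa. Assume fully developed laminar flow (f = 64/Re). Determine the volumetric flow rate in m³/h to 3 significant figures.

For laminar flow, f = 64/Re with Re = ρVD/μ, so Darcy-Weisbach reduces to ΔP = 32μLV/D². Solving for V: V = ΔP·D²/(32μL) = 1.4e+04·(0.292)²/(32·0.27·83.9) = 1.647 m/s.
Check: Re = ρVD/μ = 911·1.647·0.292/0.27 = 1622 < 2300, so the laminar assumption holds.
Q = V·A = 1.647·(π/4·0.292²) = 0.1103 m³/s = 397 m³/h.

Q ≈ 397 m³/h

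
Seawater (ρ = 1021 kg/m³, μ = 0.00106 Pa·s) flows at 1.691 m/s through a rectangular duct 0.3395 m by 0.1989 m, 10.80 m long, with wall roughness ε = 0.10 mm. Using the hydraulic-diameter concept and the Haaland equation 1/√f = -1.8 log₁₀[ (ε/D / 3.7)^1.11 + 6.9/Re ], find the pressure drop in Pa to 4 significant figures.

Hydraulic diameter D_h = 4A/P = 4·(0.3395·0.1989)/(2·(0.3395+0.1989)) = 0.2701/1.077 = 0.2508 m.
Re = ρVD_h/μ = 1021·1.691·0.2508/0.00106 = 4.086e+05.
ε/D_h = 0.0001/0.2508 = 0.000399; Haaland gives 1/√f = -1.8 log₁₀[3.94e-05+1.69e-05] = 7.649, so f = 0.01709.
ΔP = f(L/D_h)(ρV²/2) = 0.01709·10.8/0.2508·1460 = 1074 Pa.

ΔP ≈ 1074 Pa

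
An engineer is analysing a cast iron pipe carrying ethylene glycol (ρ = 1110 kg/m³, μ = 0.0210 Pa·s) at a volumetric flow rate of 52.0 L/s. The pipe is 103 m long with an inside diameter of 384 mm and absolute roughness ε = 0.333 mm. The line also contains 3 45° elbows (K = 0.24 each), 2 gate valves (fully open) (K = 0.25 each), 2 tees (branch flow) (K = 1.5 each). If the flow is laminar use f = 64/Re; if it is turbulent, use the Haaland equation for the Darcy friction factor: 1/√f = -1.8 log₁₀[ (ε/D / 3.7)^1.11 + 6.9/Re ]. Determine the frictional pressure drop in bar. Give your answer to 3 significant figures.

ΔP ≈ 0.0145 bar

Q = 52.0 L/s = 52.0/1000 = 0.052 m³/s.
Cross-sectional area A = πD²/4 = π(0.384)²/4 = 0.1158 m²; mean velocity V = Q/A = 0.052/0.1158 = 0.449 m/s.
Reynolds number Re = ρVD/μ = 1110 · 0.449 · 0.384 / 0.021 = 9114.
Re > 4000 → turbulent. Relative roughness ε/D = 0.000333/0.384 = 0.000867. Haaland: 1/√f = -1.8 log₁₀[(0.000867/3.7)^1.11 + 6.9/9114] = -1.8 log₁₀[9.35e-05 + 0.000757] = 5.527, so f = 0.03274.
Total minor-loss coefficient ΣK = 3·0.24 + 2·0.25 + 2·1.5 = 4.22.
ΔP = [f·L/D + ΣK]·(ρV²/2) = [0.03274·103/0.384 + 4.22]·(1110·0.449²/2) = [8.782 + 4.22]·111.9 = 1455 Pa.
ΔP = 1455 Pa = 0.0145 bar.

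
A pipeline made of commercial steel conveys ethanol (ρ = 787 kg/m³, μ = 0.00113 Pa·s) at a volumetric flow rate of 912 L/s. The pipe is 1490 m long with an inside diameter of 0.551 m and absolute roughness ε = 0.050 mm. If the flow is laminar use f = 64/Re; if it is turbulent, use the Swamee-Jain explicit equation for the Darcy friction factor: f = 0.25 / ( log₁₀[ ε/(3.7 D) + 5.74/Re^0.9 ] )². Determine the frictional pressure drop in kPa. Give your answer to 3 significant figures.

Q = 912 L/s = 912/1000 = 0.912 m³/s.
Cross-sectional area A = πD²/4 = π(0.551)²/4 = 0.2384 m²; mean velocity V = Q/A = 0.912/0.2384 = 3.825 m/s.
Reynolds number Re = ρVD/μ = 787 · 3.825 · 0.551 / 0.00113 = 1.468e+06.
Re > 4000 → turbulent. Relative roughness ε/D = 5e-05/0.551 = 9.07e-05. Swamee-Jain: f = 0.25/(log₁₀[9.07e-05/3.7 + 5.74/1.468e+06^0.9])² = 0.25/(log₁₀[2.45e-05 + 1.62e-05])² = 0.25/(-4.39)² = 0.01297.
Darcy-Weisbach: ΔP = f(L/D)(ρV²/2) = 0.01297·(1490/0.551)·(787·3.825²/2) = 0.01297·2704·5756 = 2.019e+05 Pa.
ΔP = 2.019e+05 Pa = 202 kPa.

ΔP ≈ 202 kPa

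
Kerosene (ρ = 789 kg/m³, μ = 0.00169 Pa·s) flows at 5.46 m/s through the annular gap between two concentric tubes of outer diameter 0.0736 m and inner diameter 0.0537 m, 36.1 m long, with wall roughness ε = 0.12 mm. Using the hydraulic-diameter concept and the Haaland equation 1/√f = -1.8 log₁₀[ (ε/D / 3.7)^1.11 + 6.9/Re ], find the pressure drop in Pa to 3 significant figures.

Hydraulic diameter D_h = 4A/P = D_o - D_i = 0.0736 - 0.0537 = 0.0199 m.
Re = ρVD_h/μ = 789·5.46·0.0199/0.00169 = 5.073e+04.
ε/D_h = 0.00012/0.0199 = 0.00603; Haaland gives 1/√f = -1.8 log₁₀[0.000804+0.000136] = 5.448, so f = 0.03369.
ΔP = f(L/D_h)(ρV²/2) = 0.03369·36.1/0.0199·1.176e+04 = 7.188e+05 Pa.

ΔP ≈ 719000 Pa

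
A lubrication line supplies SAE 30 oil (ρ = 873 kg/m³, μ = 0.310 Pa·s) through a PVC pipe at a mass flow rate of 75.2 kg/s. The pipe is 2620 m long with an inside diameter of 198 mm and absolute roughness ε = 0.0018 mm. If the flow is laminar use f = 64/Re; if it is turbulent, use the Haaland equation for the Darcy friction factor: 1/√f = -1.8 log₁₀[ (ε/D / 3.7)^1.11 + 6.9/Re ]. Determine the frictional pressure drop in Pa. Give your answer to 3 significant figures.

ΔP ≈ 1.85×10^6 Pa

A = πD²/4 = π(0.198)²/4 = 0.03079 m²; mean velocity V = ṁ/(ρA) = 75.2/(873 · 0.03079) = 2.798 m/s.
Reynolds number Re = ρVD/μ = 873 · 2.798 · 0.198 / 0.31 = 1560.
Re < 2300 → laminar flow, so f = 64/Re = 64/1560 = 0.04103 (the turbulent correlation is not needed).
Darcy-Weisbach: ΔP = f(L/D)(ρV²/2) = 0.04103·(2620/0.198)·(873·2.798²/2) = 0.04103·1.323e+04·3416 = 1.855e+06 Pa.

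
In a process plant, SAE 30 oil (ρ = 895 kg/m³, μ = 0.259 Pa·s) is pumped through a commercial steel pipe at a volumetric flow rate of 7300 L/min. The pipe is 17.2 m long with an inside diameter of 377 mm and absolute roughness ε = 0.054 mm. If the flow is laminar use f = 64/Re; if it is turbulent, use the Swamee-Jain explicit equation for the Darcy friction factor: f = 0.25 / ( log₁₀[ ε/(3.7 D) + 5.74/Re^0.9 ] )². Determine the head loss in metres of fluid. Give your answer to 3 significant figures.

Q = 7300 L/min = 7300/60000 = 0.1217 m³/s.
Cross-sectional area A = πD²/4 = π(0.377)²/4 = 0.1116 m²; mean velocity V = Q/A = 0.1217/0.1116 = 1.09 m/s.
Reynolds number Re = ρVD/μ = 895 · 1.09 · 0.377 / 0.259 = 1420.
Re < 2300 → laminar flow, so f = 64/Re = 64/1420 = 0.04507 (the turbulent correlation is not needed).
Darcy-Weisbach: ΔP = f(L/D)(ρV²/2) = 0.04507·(17.2/0.377)·(895·1.09²/2) = 0.04507·45.62·531.6 = 1093 Pa.
Head loss h_f = ΔP/(ρg) = 1093/(895·9.81) = 0.125 m.

h_f ≈ 0.125 m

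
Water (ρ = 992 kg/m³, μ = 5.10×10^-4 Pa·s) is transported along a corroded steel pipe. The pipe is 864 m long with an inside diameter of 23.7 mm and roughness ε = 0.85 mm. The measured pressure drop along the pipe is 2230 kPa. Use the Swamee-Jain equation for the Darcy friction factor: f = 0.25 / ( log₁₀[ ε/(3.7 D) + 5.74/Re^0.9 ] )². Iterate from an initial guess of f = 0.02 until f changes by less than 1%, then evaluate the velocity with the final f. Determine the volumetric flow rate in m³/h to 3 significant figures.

Rearranging Darcy-Weisbach: V = √(2·ΔP·D/(f·L·ρ)). With ε/D = 0.00085/0.0237 = 0.0359, iterate starting from f = 0.02:
  f = 0.02 → V = √(2·2.23e+06·0.0237/(0.02·864·992)) = 2.483 m/s; Re = ρVD/μ = 1.145e+05; f → 0.0621
  f = 0.0621 → V = 1.409 m/s; Re = 6.496e+04; f → 0.06239
Converged (Δf/f < 1%). With the final f = 0.06239: V = √(2·2.23e+06·0.0237/(0.06239·864·992)) = 1.406 m/s.
Q = V·A = 1.406·(π/4·0.0237²) = 0.0006202 m³/s = 2.23 m³/h.

Q ≈ 2.23 m³/h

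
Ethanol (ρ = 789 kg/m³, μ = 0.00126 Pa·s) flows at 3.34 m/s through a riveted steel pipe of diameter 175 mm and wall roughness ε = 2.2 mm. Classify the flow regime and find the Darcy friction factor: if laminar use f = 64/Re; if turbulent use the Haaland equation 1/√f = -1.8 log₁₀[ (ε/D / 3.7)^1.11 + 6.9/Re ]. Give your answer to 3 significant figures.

f ≈ 0.0412

Re = ρVD/μ = 789·3.34·0.175/0.00126 = 3.66e+05.
Re > 4000 → turbulent. ε/D = 0.0022/0.175 = 0.0126; Haaland: 1/√f = -1.8 log₁₀[0.00182 + 1.89e-05] = 4.925, so f = 0.04123.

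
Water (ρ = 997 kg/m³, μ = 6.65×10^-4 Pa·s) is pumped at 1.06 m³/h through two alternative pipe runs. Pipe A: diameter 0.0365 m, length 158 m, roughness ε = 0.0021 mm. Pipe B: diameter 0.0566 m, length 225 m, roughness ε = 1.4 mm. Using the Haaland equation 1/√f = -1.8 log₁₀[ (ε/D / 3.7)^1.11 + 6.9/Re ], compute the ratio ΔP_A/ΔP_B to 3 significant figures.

ΔP_A/ΔP_B ≈ 3.09

Pipe A: V = Q/A = 0.0002944/0.001046 = 0.2814 m/s; Re = 1.54e+04; ε/D = 5.75e-05; Haaland → f = 0.0276; ΔP_A = f(L/D)(ρV²/2) = 4716 Pa.
Pipe B: V = Q/A = 0.0002944/0.002516 = 0.117 m/s; Re = 9930; ε/D = 0.0247; Haaland → f = 0.05626; ΔP_B = f(L/D)(ρV²/2) = 1527 Pa.
ΔP_A/ΔP_B = 4716/1527 = 3.09.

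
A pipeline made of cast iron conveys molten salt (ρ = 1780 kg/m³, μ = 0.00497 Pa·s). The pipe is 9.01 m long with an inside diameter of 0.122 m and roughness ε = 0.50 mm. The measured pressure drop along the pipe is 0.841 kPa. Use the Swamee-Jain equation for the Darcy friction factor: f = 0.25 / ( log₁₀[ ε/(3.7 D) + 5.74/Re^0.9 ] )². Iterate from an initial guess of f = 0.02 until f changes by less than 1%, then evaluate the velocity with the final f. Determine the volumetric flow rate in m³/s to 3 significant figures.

Rearranging Darcy-Weisbach: V = √(2·ΔP·D/(f·L·ρ)). With ε/D = 0.0005/0.122 = 0.0041, iterate starting from f = 0.02:
  f = 0.02 → V = √(2·841·0.122/(0.02·9.01·1780)) = 0.7998 m/s; Re = ρVD/μ = 3.495e+04; f → 0.03183
  f = 0.03183 → V = 0.634 m/s; Re = 2.77e+04; f → 0.0325
  f = 0.0325 → V = 0.6275 m/s; Re = 2.742e+04; f → 0.03253
Converged (Δf/f < 1%). With the final f = 0.03253: V = √(2·841·0.122/(0.03253·9.01·1780)) = 0.6272 m/s.
Q = V·A = 0.6272·(π/4·0.122²) = 0.007332 m³/s = 0.00733 m³/s.

Q ≈ 0.00733 m³/s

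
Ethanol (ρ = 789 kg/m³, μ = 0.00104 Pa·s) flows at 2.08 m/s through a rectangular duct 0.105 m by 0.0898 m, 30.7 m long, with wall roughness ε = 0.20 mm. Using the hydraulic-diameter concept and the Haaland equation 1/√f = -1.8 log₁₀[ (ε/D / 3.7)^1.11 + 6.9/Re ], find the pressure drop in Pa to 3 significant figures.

Hydraulic diameter D_h = 4A/P = 4·(0.105·0.0898)/(2·(0.105+0.0898)) = 0.03772/0.3896 = 0.09681 m.
Re = ρVD_h/μ = 789·2.08·0.09681/0.00104 = 1.528e+05.
ε/D_h = 0.0002/0.09681 = 0.00207; Haaland gives 1/√f = -1.8 log₁₀[0.000245+4.52e-05] = 6.367, so f = 0.02467.
ΔP = f(L/D_h)(ρV²/2) = 0.02467·30.7/0.09681·1707 = 1.335e+04 Pa.

ΔP ≈ 13400 Pa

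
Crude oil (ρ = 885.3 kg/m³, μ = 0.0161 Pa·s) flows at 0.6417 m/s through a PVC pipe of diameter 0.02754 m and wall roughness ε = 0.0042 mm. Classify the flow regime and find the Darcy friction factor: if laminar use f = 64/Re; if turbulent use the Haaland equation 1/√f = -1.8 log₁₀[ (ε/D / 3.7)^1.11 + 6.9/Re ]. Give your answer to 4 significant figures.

Re = ρVD/μ = 885.3·0.6417·0.02754/0.0161 = 971.8.
Re < 2300 → laminar, so f = 64/Re = 0.06586 (roughness is irrelevant in laminar flow).

f ≈ 0.06586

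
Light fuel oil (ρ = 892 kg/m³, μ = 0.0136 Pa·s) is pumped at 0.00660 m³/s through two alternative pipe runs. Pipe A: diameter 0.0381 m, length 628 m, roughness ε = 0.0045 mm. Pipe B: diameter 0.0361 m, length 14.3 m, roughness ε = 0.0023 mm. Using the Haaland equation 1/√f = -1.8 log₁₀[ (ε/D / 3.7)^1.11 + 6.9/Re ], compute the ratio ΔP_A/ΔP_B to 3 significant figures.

Pipe A: V = Q/A = 0.0066/0.00114 = 5.789 m/s; Re = 1.447e+04; ε/D = 0.000118; Haaland → f = 0.02813; ΔP_A = f(L/D)(ρV²/2) = 6.931e+06 Pa.
Pipe B: V = Q/A = 0.0066/0.001024 = 6.448 m/s; Re = 1.527e+04; ε/D = 6.37e-05; Haaland → f = 0.02767; ΔP_B = f(L/D)(ρV²/2) = 2.032e+05 Pa.
ΔP_A/ΔP_B = 6.931e+06/2.032e+05 = 34.1.

ΔP_A/ΔP_B ≈ 34.1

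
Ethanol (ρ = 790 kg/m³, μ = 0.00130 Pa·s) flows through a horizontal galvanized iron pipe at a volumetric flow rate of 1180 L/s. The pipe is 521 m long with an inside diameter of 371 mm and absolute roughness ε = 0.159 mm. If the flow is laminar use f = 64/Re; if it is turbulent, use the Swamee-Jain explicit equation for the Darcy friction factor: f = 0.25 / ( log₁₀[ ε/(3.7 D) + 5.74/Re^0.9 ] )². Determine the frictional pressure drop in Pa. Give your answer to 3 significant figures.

Q = 1180 L/s = 1180/1000 = 1.18 m³/s.
Cross-sectional area A = πD²/4 = π(0.371)²/4 = 0.1081 m²; mean velocity V = Q/A = 1.18/0.1081 = 10.92 m/s.
Reynolds number Re = ρVD/μ = 790 · 10.92 · 0.371 / 0.0013 = 2.461e+06.
Re > 4000 → turbulent. Relative roughness ε/D = 0.000159/0.371 = 0.000429. Swamee-Jain: f = 0.25/(log₁₀[0.000429/3.7 + 5.74/2.461e+06^0.9])² = 0.25/(log₁₀[0.000116 + 1.02e-05])² = 0.25/(-3.9)² = 0.01644.
Darcy-Weisbach: ΔP = f(L/D)(ρV²/2) = 0.01644·(521/0.371)·(790·10.92²/2) = 0.01644·1404·4.706e+04 = 1.087e+06 Pa.

ΔP ≈ 1.09×10^6 Pa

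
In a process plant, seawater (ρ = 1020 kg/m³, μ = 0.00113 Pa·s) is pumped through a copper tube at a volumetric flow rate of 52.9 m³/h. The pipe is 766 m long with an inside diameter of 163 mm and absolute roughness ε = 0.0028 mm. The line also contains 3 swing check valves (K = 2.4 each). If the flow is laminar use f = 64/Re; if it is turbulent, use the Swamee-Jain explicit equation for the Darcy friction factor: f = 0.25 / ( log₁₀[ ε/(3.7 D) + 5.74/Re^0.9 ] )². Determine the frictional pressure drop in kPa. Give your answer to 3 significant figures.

Q = 52.9 m³/h = 52.9/3600 = 0.01469 m³/s.
Cross-sectional area A = πD²/4 = π(0.163)²/4 = 0.02087 m²; mean velocity V = Q/A = 0.01469/0.02087 = 0.7042 m/s.
Reynolds number Re = ρVD/μ = 1020 · 0.7042 · 0.163 / 0.00113 = 1.036e+05.
Re > 4000 → turbulent. Relative roughness ε/D = 2.8e-06/0.163 = 1.72e-05. Swamee-Jain: f = 0.25/(log₁₀[1.72e-05/3.7 + 5.74/1.036e+05^0.9])² = 0.25/(log₁₀[4.64e-06 + 0.000176])² = 0.25/(-3.744)² = 0.01784.
Total minor-loss coefficient ΣK = 3·2.4 = 7.2.
ΔP = [f·L/D + ΣK]·(ρV²/2) = [0.01784·766/0.163 + 7.2]·(1020·0.7042²/2) = [83.83 + 7.2]·252.9 = 2.302e+04 Pa.
ΔP = 2.302e+04 Pa = 23.0 kPa.

ΔP ≈ 23.0 kPa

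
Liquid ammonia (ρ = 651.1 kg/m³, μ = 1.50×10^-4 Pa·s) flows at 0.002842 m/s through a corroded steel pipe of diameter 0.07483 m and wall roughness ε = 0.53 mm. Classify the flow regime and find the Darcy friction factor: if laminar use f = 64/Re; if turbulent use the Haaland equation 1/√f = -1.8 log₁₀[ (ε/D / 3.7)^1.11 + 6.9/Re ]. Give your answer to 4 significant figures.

Re = ρVD/μ = 651.1·0.002842·0.07483/0.00015 = 923.1.
Re < 2300 → laminar, so f = 64/Re = 0.06933 (roughness is irrelevant in laminar flow).

f ≈ 0.06933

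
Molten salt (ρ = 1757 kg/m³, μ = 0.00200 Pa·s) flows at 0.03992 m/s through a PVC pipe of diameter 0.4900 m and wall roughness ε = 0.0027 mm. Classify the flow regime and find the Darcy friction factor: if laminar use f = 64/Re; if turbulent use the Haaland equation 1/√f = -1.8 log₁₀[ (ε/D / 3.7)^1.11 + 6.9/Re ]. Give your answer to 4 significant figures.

f ≈ 0.02676

Re = ρVD/μ = 1757·0.03992·0.49/0.002 = 1.718e+04.
Re > 4000 → turbulent. ε/D = 2.7e-06/0.49 = 5.51e-06; Haaland: 1/√f = -1.8 log₁₀[3.4e-07 + 0.000402] = 6.113, so f = 0.02676.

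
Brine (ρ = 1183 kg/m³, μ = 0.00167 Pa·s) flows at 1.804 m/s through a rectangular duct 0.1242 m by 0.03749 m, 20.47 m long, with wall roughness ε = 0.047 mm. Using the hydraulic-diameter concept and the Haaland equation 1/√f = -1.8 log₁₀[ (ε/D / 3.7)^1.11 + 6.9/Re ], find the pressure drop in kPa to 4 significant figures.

ΔP ≈ 15.08 kPa

Hydraulic diameter D_h = 4A/P = 4·(0.1242·0.03749)/(2·(0.1242+0.03749)) = 0.01863/0.3234 = 0.05759 m.
Re = ρVD_h/μ = 1183·1.804·0.05759/0.00167 = 7.36e+04.
ε/D_h = 4.7e-05/0.05759 = 0.000816; Haaland gives 1/√f = -1.8 log₁₀[8.74e-05+9.37e-05] = 6.736, so f = 0.02204.
ΔP = f(L/D_h)(ρV²/2) = 0.02204·20.47/0.05759·1925 = 1.508e+04 Pa.
ΔP = 15.08 kPa.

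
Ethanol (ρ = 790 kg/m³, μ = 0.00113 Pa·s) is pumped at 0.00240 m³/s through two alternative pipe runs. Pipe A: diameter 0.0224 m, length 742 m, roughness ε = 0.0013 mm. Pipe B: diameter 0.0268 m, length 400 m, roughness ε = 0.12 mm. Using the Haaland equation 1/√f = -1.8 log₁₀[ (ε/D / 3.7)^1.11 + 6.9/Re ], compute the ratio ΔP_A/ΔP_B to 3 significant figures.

ΔP_A/ΔP_B ≈ 2.71

Pipe A: V = Q/A = 0.0024/0.0003941 = 6.09 m/s; Re = 9.537e+04; ε/D = 5.8e-05; Haaland → f = 0.01824; ΔP_A = f(L/D)(ρV²/2) = 8.852e+06 Pa.
Pipe B: V = Q/A = 0.0024/0.0005641 = 4.255 m/s; Re = 7.971e+04; ε/D = 0.00448; Haaland → f = 0.03057; ΔP_B = f(L/D)(ρV²/2) = 3.262e+06 Pa.
ΔP_A/ΔP_B = 8.852e+06/3.262e+06 = 2.71.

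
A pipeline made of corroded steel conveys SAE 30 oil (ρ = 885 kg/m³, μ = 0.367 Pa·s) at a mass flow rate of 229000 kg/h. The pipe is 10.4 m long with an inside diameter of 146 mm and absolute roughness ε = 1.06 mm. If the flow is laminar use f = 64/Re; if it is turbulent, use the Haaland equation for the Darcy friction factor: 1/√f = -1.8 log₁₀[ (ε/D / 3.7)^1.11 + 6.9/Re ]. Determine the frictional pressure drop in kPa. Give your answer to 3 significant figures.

ṁ = 229000 kg/h = 229000/3600 = 63.61 kg/s.
A = πD²/4 = π(0.146)²/4 = 0.01674 m²; mean velocity V = ṁ/(ρA) = 63.61/(885 · 0.01674) = 4.293 m/s.
Reynolds number Re = ρVD/μ = 885 · 4.293 · 0.146 / 0.367 = 1512.
Re < 2300 → laminar flow, so f = 64/Re = 64/1512 = 0.04234 (the turbulent correlation is not needed).
Darcy-Weisbach: ΔP = f(L/D)(ρV²/2) = 0.04234·(10.4/0.146)·(885·4.293²/2) = 0.04234·71.23·8156 = 2.46e+04 Pa.
ΔP = 2.46e+04 Pa = 24.6 kPa.

ΔP ≈ 24.6 kPa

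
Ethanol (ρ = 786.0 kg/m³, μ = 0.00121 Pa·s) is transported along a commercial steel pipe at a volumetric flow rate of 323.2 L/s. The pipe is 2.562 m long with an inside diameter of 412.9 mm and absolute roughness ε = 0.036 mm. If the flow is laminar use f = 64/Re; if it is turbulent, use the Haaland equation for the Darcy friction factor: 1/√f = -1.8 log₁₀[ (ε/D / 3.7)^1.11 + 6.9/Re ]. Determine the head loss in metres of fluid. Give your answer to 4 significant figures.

h_f ≈ 0.02525 m

Q = 323.2 L/s = 323.2/1000 = 0.3232 m³/s.
Cross-sectional area A = πD²/4 = π(0.4129)²/4 = 0.1339 m²; mean velocity V = Q/A = 0.3232/0.1339 = 2.414 m/s.
Reynolds number Re = ρVD/μ = 786 · 2.414 · 0.4129 / 0.00121 = 6.474e+05.
Re > 4000 → turbulent. Relative roughness ε/D = 3.6e-05/0.4129 = 8.72e-05. Haaland: 1/√f = -1.8 log₁₀[(8.72e-05/3.7)^1.11 + 6.9/6.474e+05] = -1.8 log₁₀[7.3e-06 + 1.07e-05] = 8.542, so f = 0.0137.
Darcy-Weisbach: ΔP = f(L/D)(ρV²/2) = 0.0137·(2.562/0.4129)·(786·2.414²/2) = 0.0137·6.205·2290 = 194.7 Pa.
Head loss h_f = ΔP/(ρg) = 194.7/(786·9.81) = 0.02525 m.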